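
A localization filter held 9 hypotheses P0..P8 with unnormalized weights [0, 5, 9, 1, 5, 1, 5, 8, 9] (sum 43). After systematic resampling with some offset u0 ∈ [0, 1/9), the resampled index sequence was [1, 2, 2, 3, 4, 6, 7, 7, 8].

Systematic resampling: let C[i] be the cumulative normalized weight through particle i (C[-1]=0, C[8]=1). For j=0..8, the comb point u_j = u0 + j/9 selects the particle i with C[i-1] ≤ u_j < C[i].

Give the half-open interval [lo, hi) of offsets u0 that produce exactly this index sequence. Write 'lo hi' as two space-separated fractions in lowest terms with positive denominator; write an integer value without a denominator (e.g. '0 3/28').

2/387 5/387

C = [0, 5/43, 14/43, 15/43, 20/43, 21/43, 26/43, 34/43, 1]
j=0 picked index 1: u0 ∈ [0, 5/43)
j=1 picked index 2: u0 ∈ [2/387, 83/387)
j=2 picked index 2: u0 ∈ [-41/387, 40/387)
j=3 picked index 3: u0 ∈ [-1/129, 2/129)
j=4 picked index 4: u0 ∈ [-37/387, 8/387)
j=5 picked index 6: u0 ∈ [-26/387, 19/387)
j=6 picked index 7: u0 ∈ [-8/129, 16/129)
j=7 picked index 7: u0 ∈ [-67/387, 5/387)
j=8 picked index 8: u0 ∈ [-38/387, 1/9)
intersection: [2/387, 5/387)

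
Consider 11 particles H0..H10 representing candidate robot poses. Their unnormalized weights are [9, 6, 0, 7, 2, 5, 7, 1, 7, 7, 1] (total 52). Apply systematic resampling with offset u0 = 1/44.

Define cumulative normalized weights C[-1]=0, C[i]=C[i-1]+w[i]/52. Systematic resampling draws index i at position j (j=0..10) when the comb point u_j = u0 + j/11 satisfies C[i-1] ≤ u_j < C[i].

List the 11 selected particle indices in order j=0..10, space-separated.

C = [9/52, 15/52, 15/52, 11/26, 6/13, 29/52, 9/13, 37/52, 11/13, 51/52, 1]
j=0: u_0=1/44 ∈ [0, 9/52) → index 0
j=1: u_1=5/44 ∈ [0, 9/52) → index 0
j=2: u_2=9/44 ∈ [9/52, 15/52) → index 1
j=3: u_3=13/44 ∈ [15/52, 11/26) → index 3
j=4: u_4=17/44 ∈ [15/52, 11/26) → index 3
j=5: u_5=21/44 ∈ [6/13, 29/52) → index 5
j=6: u_6=25/44 ∈ [29/52, 9/13) → index 6
j=7: u_7=29/44 ∈ [29/52, 9/13) → index 6
j=8: u_8=3/4 ∈ [37/52, 11/13) → index 8
j=9: u_9=37/44 ∈ [37/52, 11/13) → index 8
j=10: u_10=41/44 ∈ [11/13, 51/52) → index 9

0 0 1 3 3 5 6 6 8 8 9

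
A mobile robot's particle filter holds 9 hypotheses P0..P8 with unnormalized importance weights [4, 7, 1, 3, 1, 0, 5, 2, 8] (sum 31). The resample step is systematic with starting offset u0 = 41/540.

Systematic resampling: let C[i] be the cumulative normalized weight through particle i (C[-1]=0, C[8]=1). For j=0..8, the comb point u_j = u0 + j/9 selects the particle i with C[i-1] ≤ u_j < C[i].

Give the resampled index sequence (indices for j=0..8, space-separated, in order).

C = [4/31, 11/31, 12/31, 15/31, 16/31, 16/31, 21/31, 23/31, 1]
j=0: u_0=41/540 ∈ [0, 4/31) → index 0
j=1: u_1=101/540 ∈ [4/31, 11/31) → index 1
j=2: u_2=161/540 ∈ [4/31, 11/31) → index 1
j=3: u_3=221/540 ∈ [12/31, 15/31) → index 3
j=4: u_4=281/540 ∈ [16/31, 21/31) → index 6
j=5: u_5=341/540 ∈ [16/31, 21/31) → index 6
j=6: u_6=401/540 ∈ [23/31, 1) → index 8
j=7: u_7=461/540 ∈ [23/31, 1) → index 8
j=8: u_8=521/540 ∈ [23/31, 1) → index 8

0 1 1 3 6 6 8 8 8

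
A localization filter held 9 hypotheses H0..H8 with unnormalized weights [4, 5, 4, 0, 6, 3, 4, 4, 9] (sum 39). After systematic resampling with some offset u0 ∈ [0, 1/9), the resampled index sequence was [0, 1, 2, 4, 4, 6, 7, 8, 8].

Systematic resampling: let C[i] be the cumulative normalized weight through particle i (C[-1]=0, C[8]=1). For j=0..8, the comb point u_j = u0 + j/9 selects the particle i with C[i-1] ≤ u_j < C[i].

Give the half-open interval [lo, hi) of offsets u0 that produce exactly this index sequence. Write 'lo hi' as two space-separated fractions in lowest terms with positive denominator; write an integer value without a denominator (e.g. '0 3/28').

1/117 5/117

C = [4/39, 3/13, 1/3, 1/3, 19/39, 22/39, 2/3, 10/13, 1]
j=0 picked index 0: u0 ∈ [0, 4/39)
j=1 picked index 1: u0 ∈ [-1/117, 14/117)
j=2 picked index 2: u0 ∈ [1/117, 1/9)
j=3 picked index 4: u0 ∈ [0, 2/13)
j=4 picked index 4: u0 ∈ [-1/9, 5/117)
j=5 picked index 6: u0 ∈ [1/117, 1/9)
j=6 picked index 7: u0 ∈ [0, 4/39)
j=7 picked index 8: u0 ∈ [-1/117, 2/9)
j=8 picked index 8: u0 ∈ [-14/117, 1/9)
intersection: [1/117, 5/117)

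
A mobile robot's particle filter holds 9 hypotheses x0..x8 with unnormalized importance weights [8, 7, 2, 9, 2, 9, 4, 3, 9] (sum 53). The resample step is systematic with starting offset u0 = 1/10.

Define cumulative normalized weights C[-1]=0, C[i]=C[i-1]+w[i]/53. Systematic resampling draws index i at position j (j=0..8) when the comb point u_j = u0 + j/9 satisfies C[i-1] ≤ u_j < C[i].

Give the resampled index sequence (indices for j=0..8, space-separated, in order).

C = [8/53, 15/53, 17/53, 26/53, 28/53, 37/53, 41/53, 44/53, 1]
j=0: u_0=1/10 ∈ [0, 8/53) → index 0
j=1: u_1=19/90 ∈ [8/53, 15/53) → index 1
j=2: u_2=29/90 ∈ [17/53, 26/53) → index 3
j=3: u_3=13/30 ∈ [17/53, 26/53) → index 3
j=4: u_4=49/90 ∈ [28/53, 37/53) → index 5
j=5: u_5=59/90 ∈ [28/53, 37/53) → index 5
j=6: u_6=23/30 ∈ [37/53, 41/53) → index 6
j=7: u_7=79/90 ∈ [44/53, 1) → index 8
j=8: u_8=89/90 ∈ [44/53, 1) → index 8

0 1 3 3 5 5 6 8 8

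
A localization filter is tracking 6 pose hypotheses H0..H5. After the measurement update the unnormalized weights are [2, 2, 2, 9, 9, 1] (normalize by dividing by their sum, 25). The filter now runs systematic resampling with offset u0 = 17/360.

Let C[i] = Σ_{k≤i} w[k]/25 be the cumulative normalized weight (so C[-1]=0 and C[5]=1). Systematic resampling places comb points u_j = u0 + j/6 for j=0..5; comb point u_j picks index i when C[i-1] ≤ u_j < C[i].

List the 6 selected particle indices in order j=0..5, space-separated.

0 2 3 3 4 4

C = [2/25, 4/25, 6/25, 3/5, 24/25, 1]
j=0: u_0=17/360 ∈ [0, 2/25) → index 0
j=1: u_1=77/360 ∈ [4/25, 6/25) → index 2
j=2: u_2=137/360 ∈ [6/25, 3/5) → index 3
j=3: u_3=197/360 ∈ [6/25, 3/5) → index 3
j=4: u_4=257/360 ∈ [3/5, 24/25) → index 4
j=5: u_5=317/360 ∈ [3/5, 24/25) → index 4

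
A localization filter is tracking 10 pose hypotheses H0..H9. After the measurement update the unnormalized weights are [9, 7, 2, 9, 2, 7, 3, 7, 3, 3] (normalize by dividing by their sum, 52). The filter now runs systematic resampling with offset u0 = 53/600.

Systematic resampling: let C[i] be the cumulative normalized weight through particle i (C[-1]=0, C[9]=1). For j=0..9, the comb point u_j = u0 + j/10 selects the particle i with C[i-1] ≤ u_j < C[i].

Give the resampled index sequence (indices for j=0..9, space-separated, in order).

C = [9/52, 4/13, 9/26, 27/52, 29/52, 9/13, 3/4, 23/26, 49/52, 1]
j=0: u_0=53/600 ∈ [0, 9/52) → index 0
j=1: u_1=113/600 ∈ [9/52, 4/13) → index 1
j=2: u_2=173/600 ∈ [9/52, 4/13) → index 1
j=3: u_3=233/600 ∈ [9/26, 27/52) → index 3
j=4: u_4=293/600 ∈ [9/26, 27/52) → index 3
j=5: u_5=353/600 ∈ [29/52, 9/13) → index 5
j=6: u_6=413/600 ∈ [29/52, 9/13) → index 5
j=7: u_7=473/600 ∈ [3/4, 23/26) → index 7
j=8: u_8=533/600 ∈ [23/26, 49/52) → index 8
j=9: u_9=593/600 ∈ [49/52, 1) → index 9

0 1 1 3 3 5 5 7 8 9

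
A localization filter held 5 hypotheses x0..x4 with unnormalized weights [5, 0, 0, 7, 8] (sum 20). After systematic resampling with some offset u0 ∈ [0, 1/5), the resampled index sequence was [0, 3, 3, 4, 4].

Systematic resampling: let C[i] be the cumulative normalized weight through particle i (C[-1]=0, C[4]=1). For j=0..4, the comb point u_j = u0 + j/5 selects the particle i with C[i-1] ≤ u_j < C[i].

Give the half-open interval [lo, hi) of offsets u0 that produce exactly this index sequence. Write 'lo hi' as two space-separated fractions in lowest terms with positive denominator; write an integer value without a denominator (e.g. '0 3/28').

C = [1/4, 1/4, 1/4, 3/5, 1]
j=0 picked index 0: u0 ∈ [0, 1/4)
j=1 picked index 3: u0 ∈ [1/20, 2/5)
j=2 picked index 3: u0 ∈ [-3/20, 1/5)
j=3 picked index 4: u0 ∈ [0, 2/5)
j=4 picked index 4: u0 ∈ [-1/5, 1/5)
intersection: [1/20, 1/5)

1/20 1/5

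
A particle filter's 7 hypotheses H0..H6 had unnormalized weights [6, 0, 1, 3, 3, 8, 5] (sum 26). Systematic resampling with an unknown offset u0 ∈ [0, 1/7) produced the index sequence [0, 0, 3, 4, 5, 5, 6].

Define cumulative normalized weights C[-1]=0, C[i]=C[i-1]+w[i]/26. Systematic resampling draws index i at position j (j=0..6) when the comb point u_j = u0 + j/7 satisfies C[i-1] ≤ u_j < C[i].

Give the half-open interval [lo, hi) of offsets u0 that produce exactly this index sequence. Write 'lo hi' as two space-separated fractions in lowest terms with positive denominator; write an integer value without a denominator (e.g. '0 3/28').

C = [3/13, 3/13, 7/26, 5/13, 1/2, 21/26, 1]
j=0 picked index 0: u0 ∈ [0, 3/13)
j=1 picked index 0: u0 ∈ [-1/7, 8/91)
j=2 picked index 3: u0 ∈ [-3/182, 9/91)
j=3 picked index 4: u0 ∈ [-4/91, 1/14)
j=4 picked index 5: u0 ∈ [-1/14, 43/182)
j=5 picked index 5: u0 ∈ [-3/14, 17/182)
j=6 picked index 6: u0 ∈ [-9/182, 1/7)
intersection: [0, 1/14)

0 1/14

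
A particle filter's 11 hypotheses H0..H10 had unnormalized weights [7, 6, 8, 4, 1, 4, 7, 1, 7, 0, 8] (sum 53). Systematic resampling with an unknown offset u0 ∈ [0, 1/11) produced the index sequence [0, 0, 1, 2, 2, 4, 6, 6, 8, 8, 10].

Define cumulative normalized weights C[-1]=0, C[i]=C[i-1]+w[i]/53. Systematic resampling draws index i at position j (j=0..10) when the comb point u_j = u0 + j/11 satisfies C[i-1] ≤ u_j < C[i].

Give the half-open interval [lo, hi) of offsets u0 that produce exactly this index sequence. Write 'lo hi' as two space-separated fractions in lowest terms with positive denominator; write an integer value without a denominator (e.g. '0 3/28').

12/583 18/583

C = [7/53, 13/53, 21/53, 25/53, 26/53, 30/53, 37/53, 38/53, 45/53, 45/53, 1]
j=0 picked index 0: u0 ∈ [0, 7/53)
j=1 picked index 0: u0 ∈ [-1/11, 24/583)
j=2 picked index 1: u0 ∈ [-29/583, 37/583)
j=3 picked index 2: u0 ∈ [-16/583, 72/583)
j=4 picked index 2: u0 ∈ [-69/583, 19/583)
j=5 picked index 4: u0 ∈ [10/583, 21/583)
j=6 picked index 6: u0 ∈ [12/583, 89/583)
j=7 picked index 6: u0 ∈ [-41/583, 36/583)
j=8 picked index 8: u0 ∈ [-6/583, 71/583)
j=9 picked index 8: u0 ∈ [-59/583, 18/583)
j=10 picked index 10: u0 ∈ [-35/583, 1/11)
intersection: [12/583, 18/583)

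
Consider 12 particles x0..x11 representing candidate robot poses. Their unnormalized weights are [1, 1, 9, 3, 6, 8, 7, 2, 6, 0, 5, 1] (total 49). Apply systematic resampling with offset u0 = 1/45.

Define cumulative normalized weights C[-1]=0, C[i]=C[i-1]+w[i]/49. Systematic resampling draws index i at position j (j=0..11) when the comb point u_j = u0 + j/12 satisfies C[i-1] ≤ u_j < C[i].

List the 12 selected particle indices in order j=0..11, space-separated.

C = [1/49, 2/49, 11/49, 2/7, 20/49, 4/7, 5/7, 37/49, 43/49, 43/49, 48/49, 1]
j=0: u_0=1/45 ∈ [1/49, 2/49) → index 1
j=1: u_1=19/180 ∈ [2/49, 11/49) → index 2
j=2: u_2=17/90 ∈ [2/49, 11/49) → index 2
j=3: u_3=49/180 ∈ [11/49, 2/7) → index 3
j=4: u_4=16/45 ∈ [2/7, 20/49) → index 4
j=5: u_5=79/180 ∈ [20/49, 4/7) → index 5
j=6: u_6=47/90 ∈ [20/49, 4/7) → index 5
j=7: u_7=109/180 ∈ [4/7, 5/7) → index 6
j=8: u_8=31/45 ∈ [4/7, 5/7) → index 6
j=9: u_9=139/180 ∈ [37/49, 43/49) → index 8
j=10: u_10=77/90 ∈ [37/49, 43/49) → index 8
j=11: u_11=169/180 ∈ [43/49, 48/49) → index 10

1 2 2 3 4 5 5 6 6 8 8 10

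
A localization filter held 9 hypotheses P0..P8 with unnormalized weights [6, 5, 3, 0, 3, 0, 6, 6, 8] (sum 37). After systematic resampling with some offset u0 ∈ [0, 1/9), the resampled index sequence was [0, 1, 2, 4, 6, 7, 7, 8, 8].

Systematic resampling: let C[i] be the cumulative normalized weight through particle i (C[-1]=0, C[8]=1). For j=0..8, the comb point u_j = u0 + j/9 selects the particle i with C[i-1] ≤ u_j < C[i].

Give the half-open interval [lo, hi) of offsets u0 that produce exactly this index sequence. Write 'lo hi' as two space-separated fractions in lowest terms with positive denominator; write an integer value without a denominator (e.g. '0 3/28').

25/333 1/9

C = [6/37, 11/37, 14/37, 14/37, 17/37, 17/37, 23/37, 29/37, 1]
j=0 picked index 0: u0 ∈ [0, 6/37)
j=1 picked index 1: u0 ∈ [17/333, 62/333)
j=2 picked index 2: u0 ∈ [25/333, 52/333)
j=3 picked index 4: u0 ∈ [5/111, 14/111)
j=4 picked index 6: u0 ∈ [5/333, 59/333)
j=5 picked index 7: u0 ∈ [22/333, 76/333)
j=6 picked index 7: u0 ∈ [-5/111, 13/111)
j=7 picked index 8: u0 ∈ [2/333, 2/9)
j=8 picked index 8: u0 ∈ [-35/333, 1/9)
intersection: [25/333, 1/9)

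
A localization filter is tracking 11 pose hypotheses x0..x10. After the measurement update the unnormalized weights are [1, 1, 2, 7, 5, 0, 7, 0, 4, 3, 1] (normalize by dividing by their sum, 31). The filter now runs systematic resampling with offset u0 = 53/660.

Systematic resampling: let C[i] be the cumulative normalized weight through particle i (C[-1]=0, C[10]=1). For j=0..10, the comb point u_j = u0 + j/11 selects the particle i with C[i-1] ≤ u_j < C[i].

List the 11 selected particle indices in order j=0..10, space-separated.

2 3 3 3 4 6 6 6 8 9 10

C = [1/31, 2/31, 4/31, 11/31, 16/31, 16/31, 23/31, 23/31, 27/31, 30/31, 1]
j=0: u_0=53/660 ∈ [2/31, 4/31) → index 2
j=1: u_1=113/660 ∈ [4/31, 11/31) → index 3
j=2: u_2=173/660 ∈ [4/31, 11/31) → index 3
j=3: u_3=233/660 ∈ [4/31, 11/31) → index 3
j=4: u_4=293/660 ∈ [11/31, 16/31) → index 4
j=5: u_5=353/660 ∈ [16/31, 23/31) → index 6
j=6: u_6=413/660 ∈ [16/31, 23/31) → index 6
j=7: u_7=43/60 ∈ [16/31, 23/31) → index 6
j=8: u_8=533/660 ∈ [23/31, 27/31) → index 8
j=9: u_9=593/660 ∈ [27/31, 30/31) → index 9
j=10: u_10=653/660 ∈ [30/31, 1) → index 10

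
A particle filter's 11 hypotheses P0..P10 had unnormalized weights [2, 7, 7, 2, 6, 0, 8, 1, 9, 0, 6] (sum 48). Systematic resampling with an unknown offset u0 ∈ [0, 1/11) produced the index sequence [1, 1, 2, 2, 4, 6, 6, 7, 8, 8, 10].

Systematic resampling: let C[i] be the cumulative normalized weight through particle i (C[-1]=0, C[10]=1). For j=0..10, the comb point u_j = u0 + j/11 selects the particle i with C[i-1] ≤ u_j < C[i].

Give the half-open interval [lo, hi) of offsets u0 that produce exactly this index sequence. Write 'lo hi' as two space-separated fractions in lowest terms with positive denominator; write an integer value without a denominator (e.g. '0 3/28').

1/22 9/176

C = [1/24, 3/16, 1/3, 3/8, 1/2, 1/2, 2/3, 11/16, 7/8, 7/8, 1]
j=0 picked index 1: u0 ∈ [1/24, 3/16)
j=1 picked index 1: u0 ∈ [-13/264, 17/176)
j=2 picked index 2: u0 ∈ [1/176, 5/33)
j=3 picked index 2: u0 ∈ [-15/176, 2/33)
j=4 picked index 4: u0 ∈ [1/88, 3/22)
j=5 picked index 6: u0 ∈ [1/22, 7/33)
j=6 picked index 6: u0 ∈ [-1/22, 4/33)
j=7 picked index 7: u0 ∈ [1/33, 9/176)
j=8 picked index 8: u0 ∈ [-7/176, 13/88)
j=9 picked index 8: u0 ∈ [-23/176, 5/88)
j=10 picked index 10: u0 ∈ [-3/88, 1/11)
intersection: [1/22, 9/176)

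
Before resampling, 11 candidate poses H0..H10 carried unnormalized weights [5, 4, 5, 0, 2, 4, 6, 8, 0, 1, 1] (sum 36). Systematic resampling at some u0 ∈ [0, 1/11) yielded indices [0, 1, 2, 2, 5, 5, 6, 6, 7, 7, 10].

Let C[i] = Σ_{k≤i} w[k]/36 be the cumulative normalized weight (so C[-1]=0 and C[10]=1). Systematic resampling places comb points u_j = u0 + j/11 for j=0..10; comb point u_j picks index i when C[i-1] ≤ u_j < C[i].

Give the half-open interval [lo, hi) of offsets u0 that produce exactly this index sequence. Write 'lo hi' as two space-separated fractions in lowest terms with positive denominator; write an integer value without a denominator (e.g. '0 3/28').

C = [5/36, 1/4, 7/18, 7/18, 4/9, 5/9, 13/18, 17/18, 17/18, 35/36, 1]
j=0 picked index 0: u0 ∈ [0, 5/36)
j=1 picked index 1: u0 ∈ [19/396, 7/44)
j=2 picked index 2: u0 ∈ [3/44, 41/198)
j=3 picked index 2: u0 ∈ [-1/44, 23/198)
j=4 picked index 5: u0 ∈ [8/99, 19/99)
j=5 picked index 5: u0 ∈ [-1/99, 10/99)
j=6 picked index 6: u0 ∈ [1/99, 35/198)
j=7 picked index 6: u0 ∈ [-8/99, 17/198)
j=8 picked index 7: u0 ∈ [-1/198, 43/198)
j=9 picked index 7: u0 ∈ [-19/198, 25/198)
j=10 picked index 10: u0 ∈ [25/396, 1/11)
intersection: [8/99, 17/198)

8/99 17/198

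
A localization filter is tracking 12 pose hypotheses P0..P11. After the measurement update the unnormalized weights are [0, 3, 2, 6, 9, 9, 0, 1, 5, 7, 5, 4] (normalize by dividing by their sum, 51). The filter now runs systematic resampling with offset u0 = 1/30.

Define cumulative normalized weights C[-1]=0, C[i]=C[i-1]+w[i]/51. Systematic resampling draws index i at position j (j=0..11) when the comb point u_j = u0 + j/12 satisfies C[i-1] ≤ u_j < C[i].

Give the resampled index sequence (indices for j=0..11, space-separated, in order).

C = [0, 1/17, 5/51, 11/51, 20/51, 29/51, 29/51, 10/17, 35/51, 14/17, 47/51, 1]
j=0: u_0=1/30 ∈ [0, 1/17) → index 1
j=1: u_1=7/60 ∈ [5/51, 11/51) → index 3
j=2: u_2=1/5 ∈ [5/51, 11/51) → index 3
j=3: u_3=17/60 ∈ [11/51, 20/51) → index 4
j=4: u_4=11/30 ∈ [11/51, 20/51) → index 4
j=5: u_5=9/20 ∈ [20/51, 29/51) → index 5
j=6: u_6=8/15 ∈ [20/51, 29/51) → index 5
j=7: u_7=37/60 ∈ [10/17, 35/51) → index 8
j=8: u_8=7/10 ∈ [35/51, 14/17) → index 9
j=9: u_9=47/60 ∈ [35/51, 14/17) → index 9
j=10: u_10=13/15 ∈ [14/17, 47/51) → index 10
j=11: u_11=19/20 ∈ [47/51, 1) → index 11

1 3 3 4 4 5 5 8 9 9 10 11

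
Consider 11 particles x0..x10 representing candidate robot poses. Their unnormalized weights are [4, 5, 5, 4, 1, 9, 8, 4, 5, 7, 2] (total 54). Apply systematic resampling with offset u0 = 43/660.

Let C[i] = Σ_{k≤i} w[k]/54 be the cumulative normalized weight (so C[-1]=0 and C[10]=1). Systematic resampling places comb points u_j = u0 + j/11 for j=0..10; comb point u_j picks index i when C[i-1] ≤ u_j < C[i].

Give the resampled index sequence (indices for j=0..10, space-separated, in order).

C = [2/27, 1/6, 7/27, 1/3, 19/54, 14/27, 2/3, 20/27, 5/6, 26/27, 1]
j=0: u_0=43/660 ∈ [0, 2/27) → index 0
j=1: u_1=103/660 ∈ [2/27, 1/6) → index 1
j=2: u_2=163/660 ∈ [1/6, 7/27) → index 2
j=3: u_3=223/660 ∈ [1/3, 19/54) → index 4
j=4: u_4=283/660 ∈ [19/54, 14/27) → index 5
j=5: u_5=343/660 ∈ [14/27, 2/3) → index 6
j=6: u_6=403/660 ∈ [14/27, 2/3) → index 6
j=7: u_7=463/660 ∈ [2/3, 20/27) → index 7
j=8: u_8=523/660 ∈ [20/27, 5/6) → index 8
j=9: u_9=53/60 ∈ [5/6, 26/27) → index 9
j=10: u_10=643/660 ∈ [26/27, 1) → index 10

0 1 2 4 5 6 6 7 8 9 10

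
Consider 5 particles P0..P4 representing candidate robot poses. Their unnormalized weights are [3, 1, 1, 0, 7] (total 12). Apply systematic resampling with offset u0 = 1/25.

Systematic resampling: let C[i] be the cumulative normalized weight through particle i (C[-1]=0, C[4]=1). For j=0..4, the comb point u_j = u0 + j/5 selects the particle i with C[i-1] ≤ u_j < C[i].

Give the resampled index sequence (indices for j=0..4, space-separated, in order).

0 0 4 4 4

C = [1/4, 1/3, 5/12, 5/12, 1]
j=0: u_0=1/25 ∈ [0, 1/4) → index 0
j=1: u_1=6/25 ∈ [0, 1/4) → index 0
j=2: u_2=11/25 ∈ [5/12, 1) → index 4
j=3: u_3=16/25 ∈ [5/12, 1) → index 4
j=4: u_4=21/25 ∈ [5/12, 1) → index 4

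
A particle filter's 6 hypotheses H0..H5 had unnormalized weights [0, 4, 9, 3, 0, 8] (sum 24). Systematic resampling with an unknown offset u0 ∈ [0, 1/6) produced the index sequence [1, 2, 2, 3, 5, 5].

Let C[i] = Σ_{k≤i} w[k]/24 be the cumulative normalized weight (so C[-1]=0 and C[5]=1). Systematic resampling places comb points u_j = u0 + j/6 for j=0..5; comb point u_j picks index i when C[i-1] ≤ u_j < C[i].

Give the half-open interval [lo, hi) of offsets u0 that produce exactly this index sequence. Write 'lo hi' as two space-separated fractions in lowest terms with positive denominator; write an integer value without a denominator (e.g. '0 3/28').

C = [0, 1/6, 13/24, 2/3, 2/3, 1]
j=0 picked index 1: u0 ∈ [0, 1/6)
j=1 picked index 2: u0 ∈ [0, 3/8)
j=2 picked index 2: u0 ∈ [-1/6, 5/24)
j=3 picked index 3: u0 ∈ [1/24, 1/6)
j=4 picked index 5: u0 ∈ [0, 1/3)
j=5 picked index 5: u0 ∈ [-1/6, 1/6)
intersection: [1/24, 1/6)

1/24 1/6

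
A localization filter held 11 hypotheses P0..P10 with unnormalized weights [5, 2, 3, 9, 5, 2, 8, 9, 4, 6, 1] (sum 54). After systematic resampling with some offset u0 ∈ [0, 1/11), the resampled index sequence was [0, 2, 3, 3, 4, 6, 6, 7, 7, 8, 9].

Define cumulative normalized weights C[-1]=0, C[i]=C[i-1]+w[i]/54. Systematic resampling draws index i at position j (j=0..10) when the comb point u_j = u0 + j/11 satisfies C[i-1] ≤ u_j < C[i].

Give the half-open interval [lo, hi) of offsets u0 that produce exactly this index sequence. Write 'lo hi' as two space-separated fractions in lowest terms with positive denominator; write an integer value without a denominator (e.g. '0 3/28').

23/594 31/594

C = [5/54, 7/54, 5/27, 19/54, 4/9, 13/27, 17/27, 43/54, 47/54, 53/54, 1]
j=0 picked index 0: u0 ∈ [0, 5/54)
j=1 picked index 2: u0 ∈ [23/594, 28/297)
j=2 picked index 3: u0 ∈ [1/297, 101/594)
j=3 picked index 3: u0 ∈ [-26/297, 47/594)
j=4 picked index 4: u0 ∈ [-7/594, 8/99)
j=5 picked index 6: u0 ∈ [8/297, 52/297)
j=6 picked index 6: u0 ∈ [-19/297, 25/297)
j=7 picked index 7: u0 ∈ [-2/297, 95/594)
j=8 picked index 7: u0 ∈ [-29/297, 41/594)
j=9 picked index 8: u0 ∈ [-13/594, 31/594)
j=10 picked index 9: u0 ∈ [-23/594, 43/594)
intersection: [23/594, 31/594)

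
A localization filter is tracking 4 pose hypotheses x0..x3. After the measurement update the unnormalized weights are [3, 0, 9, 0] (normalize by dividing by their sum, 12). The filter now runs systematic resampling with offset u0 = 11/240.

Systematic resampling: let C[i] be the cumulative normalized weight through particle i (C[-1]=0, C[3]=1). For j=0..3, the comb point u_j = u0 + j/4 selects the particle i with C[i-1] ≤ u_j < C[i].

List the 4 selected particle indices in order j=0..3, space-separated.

0 2 2 2

C = [1/4, 1/4, 1, 1]
j=0: u_0=11/240 ∈ [0, 1/4) → index 0
j=1: u_1=71/240 ∈ [1/4, 1) → index 2
j=2: u_2=131/240 ∈ [1/4, 1) → index 2
j=3: u_3=191/240 ∈ [1/4, 1) → index 2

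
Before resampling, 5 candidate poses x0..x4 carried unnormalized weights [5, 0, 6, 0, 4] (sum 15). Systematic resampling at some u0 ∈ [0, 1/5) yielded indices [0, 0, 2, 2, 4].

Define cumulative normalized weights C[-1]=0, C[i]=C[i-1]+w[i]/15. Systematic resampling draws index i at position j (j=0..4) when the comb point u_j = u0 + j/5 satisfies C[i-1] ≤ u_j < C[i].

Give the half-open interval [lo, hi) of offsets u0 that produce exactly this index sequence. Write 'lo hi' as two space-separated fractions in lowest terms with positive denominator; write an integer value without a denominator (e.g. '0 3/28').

C = [1/3, 1/3, 11/15, 11/15, 1]
j=0 picked index 0: u0 ∈ [0, 1/3)
j=1 picked index 0: u0 ∈ [-1/5, 2/15)
j=2 picked index 2: u0 ∈ [-1/15, 1/3)
j=3 picked index 2: u0 ∈ [-4/15, 2/15)
j=4 picked index 4: u0 ∈ [-1/15, 1/5)
intersection: [0, 2/15)

0 2/15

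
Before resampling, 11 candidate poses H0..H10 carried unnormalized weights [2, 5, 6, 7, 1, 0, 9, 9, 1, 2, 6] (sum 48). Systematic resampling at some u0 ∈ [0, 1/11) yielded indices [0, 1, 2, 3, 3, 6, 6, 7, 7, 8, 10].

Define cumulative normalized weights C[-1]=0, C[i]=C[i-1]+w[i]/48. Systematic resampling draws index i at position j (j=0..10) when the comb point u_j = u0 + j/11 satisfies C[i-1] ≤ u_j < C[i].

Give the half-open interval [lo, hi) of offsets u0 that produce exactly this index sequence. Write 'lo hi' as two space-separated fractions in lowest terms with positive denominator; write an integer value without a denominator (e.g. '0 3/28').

C = [1/24, 7/48, 13/48, 5/12, 7/16, 7/16, 5/8, 13/16, 5/6, 7/8, 1]
j=0 picked index 0: u0 ∈ [0, 1/24)
j=1 picked index 1: u0 ∈ [-13/264, 29/528)
j=2 picked index 2: u0 ∈ [-19/528, 47/528)
j=3 picked index 3: u0 ∈ [-1/528, 19/132)
j=4 picked index 3: u0 ∈ [-49/528, 7/132)
j=5 picked index 6: u0 ∈ [-3/176, 15/88)
j=6 picked index 6: u0 ∈ [-19/176, 7/88)
j=7 picked index 7: u0 ∈ [-1/88, 31/176)
j=8 picked index 7: u0 ∈ [-9/88, 15/176)
j=9 picked index 8: u0 ∈ [-1/176, 1/66)
j=10 picked index 10: u0 ∈ [-3/88, 1/11)
intersection: [0, 1/66)

0 1/66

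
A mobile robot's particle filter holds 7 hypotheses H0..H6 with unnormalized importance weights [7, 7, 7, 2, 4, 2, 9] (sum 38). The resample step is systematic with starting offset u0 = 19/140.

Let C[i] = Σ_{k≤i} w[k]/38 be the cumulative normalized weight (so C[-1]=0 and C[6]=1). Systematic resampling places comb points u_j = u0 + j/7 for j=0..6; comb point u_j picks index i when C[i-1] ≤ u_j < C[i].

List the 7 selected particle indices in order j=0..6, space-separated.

C = [7/38, 7/19, 21/38, 23/38, 27/38, 29/38, 1]
j=0: u_0=19/140 ∈ [0, 7/38) → index 0
j=1: u_1=39/140 ∈ [7/38, 7/19) → index 1
j=2: u_2=59/140 ∈ [7/19, 21/38) → index 2
j=3: u_3=79/140 ∈ [21/38, 23/38) → index 3
j=4: u_4=99/140 ∈ [23/38, 27/38) → index 4
j=5: u_5=17/20 ∈ [29/38, 1) → index 6
j=6: u_6=139/140 ∈ [29/38, 1) → index 6

0 1 2 3 4 6 6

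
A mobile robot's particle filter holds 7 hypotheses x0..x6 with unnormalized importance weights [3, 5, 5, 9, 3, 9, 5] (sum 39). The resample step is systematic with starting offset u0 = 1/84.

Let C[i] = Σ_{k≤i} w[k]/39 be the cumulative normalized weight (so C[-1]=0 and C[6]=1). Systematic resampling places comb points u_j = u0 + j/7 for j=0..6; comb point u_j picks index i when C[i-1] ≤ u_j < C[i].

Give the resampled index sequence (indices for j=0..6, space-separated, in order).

C = [1/13, 8/39, 1/3, 22/39, 25/39, 34/39, 1]
j=0: u_0=1/84 ∈ [0, 1/13) → index 0
j=1: u_1=13/84 ∈ [1/13, 8/39) → index 1
j=2: u_2=25/84 ∈ [8/39, 1/3) → index 2
j=3: u_3=37/84 ∈ [1/3, 22/39) → index 3
j=4: u_4=7/12 ∈ [22/39, 25/39) → index 4
j=5: u_5=61/84 ∈ [25/39, 34/39) → index 5
j=6: u_6=73/84 ∈ [25/39, 34/39) → index 5

0 1 2 3 4 5 5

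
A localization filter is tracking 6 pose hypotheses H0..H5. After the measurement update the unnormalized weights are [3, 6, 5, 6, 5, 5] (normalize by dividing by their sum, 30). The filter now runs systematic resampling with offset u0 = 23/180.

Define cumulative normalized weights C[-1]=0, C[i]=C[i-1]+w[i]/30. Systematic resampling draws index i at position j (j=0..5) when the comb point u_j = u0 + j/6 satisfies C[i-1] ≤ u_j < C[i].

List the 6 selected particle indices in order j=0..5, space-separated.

C = [1/10, 3/10, 7/15, 2/3, 5/6, 1]
j=0: u_0=23/180 ∈ [1/10, 3/10) → index 1
j=1: u_1=53/180 ∈ [1/10, 3/10) → index 1
j=2: u_2=83/180 ∈ [3/10, 7/15) → index 2
j=3: u_3=113/180 ∈ [7/15, 2/3) → index 3
j=4: u_4=143/180 ∈ [2/3, 5/6) → index 4
j=5: u_5=173/180 ∈ [5/6, 1) → index 5

1 1 2 3 4 5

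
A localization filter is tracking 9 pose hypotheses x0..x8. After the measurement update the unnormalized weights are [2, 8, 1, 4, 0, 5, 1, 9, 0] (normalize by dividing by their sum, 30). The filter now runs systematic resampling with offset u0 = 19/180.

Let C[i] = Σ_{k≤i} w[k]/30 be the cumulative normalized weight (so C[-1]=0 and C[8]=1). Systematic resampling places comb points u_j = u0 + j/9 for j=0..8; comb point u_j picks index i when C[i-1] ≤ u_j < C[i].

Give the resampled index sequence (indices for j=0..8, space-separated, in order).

1 1 1 3 5 5 7 7 7

C = [1/15, 1/3, 11/30, 1/2, 1/2, 2/3, 7/10, 1, 1]
j=0: u_0=19/180 ∈ [1/15, 1/3) → index 1
j=1: u_1=13/60 ∈ [1/15, 1/3) → index 1
j=2: u_2=59/180 ∈ [1/15, 1/3) → index 1
j=3: u_3=79/180 ∈ [11/30, 1/2) → index 3
j=4: u_4=11/20 ∈ [1/2, 2/3) → index 5
j=5: u_5=119/180 ∈ [1/2, 2/3) → index 5
j=6: u_6=139/180 ∈ [7/10, 1) → index 7
j=7: u_7=53/60 ∈ [7/10, 1) → index 7
j=8: u_8=179/180 ∈ [7/10, 1) → index 7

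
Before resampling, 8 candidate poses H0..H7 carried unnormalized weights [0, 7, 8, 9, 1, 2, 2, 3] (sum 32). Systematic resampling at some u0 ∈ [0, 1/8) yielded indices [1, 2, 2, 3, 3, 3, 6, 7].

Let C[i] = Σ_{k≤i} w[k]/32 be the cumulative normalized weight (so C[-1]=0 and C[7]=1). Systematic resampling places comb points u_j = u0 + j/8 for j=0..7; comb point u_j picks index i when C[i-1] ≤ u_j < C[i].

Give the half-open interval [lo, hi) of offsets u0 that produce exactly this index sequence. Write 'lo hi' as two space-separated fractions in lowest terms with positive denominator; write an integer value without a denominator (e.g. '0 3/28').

C = [0, 7/32, 15/32, 3/4, 25/32, 27/32, 29/32, 1]
j=0 picked index 1: u0 ∈ [0, 7/32)
j=1 picked index 2: u0 ∈ [3/32, 11/32)
j=2 picked index 2: u0 ∈ [-1/32, 7/32)
j=3 picked index 3: u0 ∈ [3/32, 3/8)
j=4 picked index 3: u0 ∈ [-1/32, 1/4)
j=5 picked index 3: u0 ∈ [-5/32, 1/8)
j=6 picked index 6: u0 ∈ [3/32, 5/32)
j=7 picked index 7: u0 ∈ [1/32, 1/8)
intersection: [3/32, 1/8)

3/32 1/8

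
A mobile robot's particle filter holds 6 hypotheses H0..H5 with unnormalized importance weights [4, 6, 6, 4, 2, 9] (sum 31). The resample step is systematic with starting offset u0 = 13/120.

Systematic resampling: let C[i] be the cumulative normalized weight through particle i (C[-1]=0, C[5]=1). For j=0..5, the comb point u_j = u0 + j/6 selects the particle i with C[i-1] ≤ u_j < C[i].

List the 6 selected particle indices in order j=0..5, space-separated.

C = [4/31, 10/31, 16/31, 20/31, 22/31, 1]
j=0: u_0=13/120 ∈ [0, 4/31) → index 0
j=1: u_1=11/40 ∈ [4/31, 10/31) → index 1
j=2: u_2=53/120 ∈ [10/31, 16/31) → index 2
j=3: u_3=73/120 ∈ [16/31, 20/31) → index 3
j=4: u_4=31/40 ∈ [22/31, 1) → index 5
j=5: u_5=113/120 ∈ [22/31, 1) → index 5

0 1 2 3 5 5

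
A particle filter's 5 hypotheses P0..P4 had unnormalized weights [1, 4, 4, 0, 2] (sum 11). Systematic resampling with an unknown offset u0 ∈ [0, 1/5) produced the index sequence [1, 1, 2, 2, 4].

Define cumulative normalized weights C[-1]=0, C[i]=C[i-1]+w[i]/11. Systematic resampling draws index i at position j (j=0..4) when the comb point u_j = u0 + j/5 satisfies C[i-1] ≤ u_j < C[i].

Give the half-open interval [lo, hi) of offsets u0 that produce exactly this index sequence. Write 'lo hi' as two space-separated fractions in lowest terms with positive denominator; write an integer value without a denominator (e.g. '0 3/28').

C = [1/11, 5/11, 9/11, 9/11, 1]
j=0 picked index 1: u0 ∈ [1/11, 5/11)
j=1 picked index 1: u0 ∈ [-6/55, 14/55)
j=2 picked index 2: u0 ∈ [3/55, 23/55)
j=3 picked index 2: u0 ∈ [-8/55, 12/55)
j=4 picked index 4: u0 ∈ [1/55, 1/5)
intersection: [1/11, 1/5)

1/11 1/5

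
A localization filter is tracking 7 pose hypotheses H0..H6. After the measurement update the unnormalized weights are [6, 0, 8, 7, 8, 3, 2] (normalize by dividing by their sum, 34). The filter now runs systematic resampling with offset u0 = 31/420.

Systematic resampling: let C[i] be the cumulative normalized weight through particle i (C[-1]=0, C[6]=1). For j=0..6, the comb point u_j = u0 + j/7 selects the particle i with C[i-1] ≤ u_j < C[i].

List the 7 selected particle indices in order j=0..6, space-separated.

0 2 2 3 4 4 5

C = [3/17, 3/17, 7/17, 21/34, 29/34, 16/17, 1]
j=0: u_0=31/420 ∈ [0, 3/17) → index 0
j=1: u_1=13/60 ∈ [3/17, 7/17) → index 2
j=2: u_2=151/420 ∈ [3/17, 7/17) → index 2
j=3: u_3=211/420 ∈ [7/17, 21/34) → index 3
j=4: u_4=271/420 ∈ [21/34, 29/34) → index 4
j=5: u_5=331/420 ∈ [21/34, 29/34) → index 4
j=6: u_6=391/420 ∈ [29/34, 16/17) → index 5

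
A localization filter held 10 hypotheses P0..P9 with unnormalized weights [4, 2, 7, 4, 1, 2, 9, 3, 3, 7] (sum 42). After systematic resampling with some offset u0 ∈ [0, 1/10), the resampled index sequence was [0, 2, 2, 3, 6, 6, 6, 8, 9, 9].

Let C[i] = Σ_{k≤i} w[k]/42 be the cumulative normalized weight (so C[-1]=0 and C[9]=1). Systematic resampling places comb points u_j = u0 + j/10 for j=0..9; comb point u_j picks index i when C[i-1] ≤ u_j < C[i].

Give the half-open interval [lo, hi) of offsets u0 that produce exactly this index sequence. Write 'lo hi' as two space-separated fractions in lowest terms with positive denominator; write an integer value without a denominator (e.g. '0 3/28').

C = [2/21, 1/7, 13/42, 17/42, 3/7, 10/21, 29/42, 16/21, 5/6, 1]
j=0 picked index 0: u0 ∈ [0, 2/21)
j=1 picked index 2: u0 ∈ [3/70, 22/105)
j=2 picked index 2: u0 ∈ [-2/35, 23/210)
j=3 picked index 3: u0 ∈ [1/105, 11/105)
j=4 picked index 6: u0 ∈ [8/105, 61/210)
j=5 picked index 6: u0 ∈ [-1/42, 4/21)
j=6 picked index 6: u0 ∈ [-13/105, 19/210)
j=7 picked index 8: u0 ∈ [13/210, 2/15)
j=8 picked index 9: u0 ∈ [1/30, 1/5)
j=9 picked index 9: u0 ∈ [-1/15, 1/10)
intersection: [8/105, 19/210)

8/105 19/210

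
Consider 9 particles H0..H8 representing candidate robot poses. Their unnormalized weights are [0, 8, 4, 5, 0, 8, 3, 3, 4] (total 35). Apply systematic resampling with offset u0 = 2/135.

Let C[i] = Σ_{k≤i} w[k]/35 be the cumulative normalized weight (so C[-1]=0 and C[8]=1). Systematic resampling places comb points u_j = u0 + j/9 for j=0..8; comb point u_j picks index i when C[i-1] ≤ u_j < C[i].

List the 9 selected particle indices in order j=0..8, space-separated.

1 1 2 3 3 5 5 6 8

C = [0, 8/35, 12/35, 17/35, 17/35, 5/7, 4/5, 31/35, 1]
j=0: u_0=2/135 ∈ [0, 8/35) → index 1
j=1: u_1=17/135 ∈ [0, 8/35) → index 1
j=2: u_2=32/135 ∈ [8/35, 12/35) → index 2
j=3: u_3=47/135 ∈ [12/35, 17/35) → index 3
j=4: u_4=62/135 ∈ [12/35, 17/35) → index 3
j=5: u_5=77/135 ∈ [17/35, 5/7) → index 5
j=6: u_6=92/135 ∈ [17/35, 5/7) → index 5
j=7: u_7=107/135 ∈ [5/7, 4/5) → index 6
j=8: u_8=122/135 ∈ [31/35, 1) → index 8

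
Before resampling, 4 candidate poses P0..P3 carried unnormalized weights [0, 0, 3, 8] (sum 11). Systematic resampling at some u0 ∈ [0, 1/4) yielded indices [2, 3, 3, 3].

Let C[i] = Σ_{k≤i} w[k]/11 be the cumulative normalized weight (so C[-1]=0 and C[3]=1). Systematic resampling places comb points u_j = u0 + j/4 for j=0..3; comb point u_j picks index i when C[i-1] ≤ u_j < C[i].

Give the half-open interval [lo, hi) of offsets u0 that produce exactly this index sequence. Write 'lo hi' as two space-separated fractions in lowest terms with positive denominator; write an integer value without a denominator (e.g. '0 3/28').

1/44 1/4

C = [0, 0, 3/11, 1]
j=0 picked index 2: u0 ∈ [0, 3/11)
j=1 picked index 3: u0 ∈ [1/44, 3/4)
j=2 picked index 3: u0 ∈ [-5/22, 1/2)
j=3 picked index 3: u0 ∈ [-21/44, 1/4)
intersection: [1/44, 1/4)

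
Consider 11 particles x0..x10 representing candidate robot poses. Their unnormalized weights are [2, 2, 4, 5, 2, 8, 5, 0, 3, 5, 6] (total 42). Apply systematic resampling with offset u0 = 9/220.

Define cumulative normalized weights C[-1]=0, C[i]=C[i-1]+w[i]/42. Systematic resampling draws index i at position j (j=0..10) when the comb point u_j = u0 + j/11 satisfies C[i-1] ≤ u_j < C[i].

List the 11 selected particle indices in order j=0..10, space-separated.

C = [1/21, 2/21, 4/21, 13/42, 5/14, 23/42, 2/3, 2/3, 31/42, 6/7, 1]
j=0: u_0=9/220 ∈ [0, 1/21) → index 0
j=1: u_1=29/220 ∈ [2/21, 4/21) → index 2
j=2: u_2=49/220 ∈ [4/21, 13/42) → index 3
j=3: u_3=69/220 ∈ [13/42, 5/14) → index 4
j=4: u_4=89/220 ∈ [5/14, 23/42) → index 5
j=5: u_5=109/220 ∈ [5/14, 23/42) → index 5
j=6: u_6=129/220 ∈ [23/42, 2/3) → index 6
j=7: u_7=149/220 ∈ [2/3, 31/42) → index 8
j=8: u_8=169/220 ∈ [31/42, 6/7) → index 9
j=9: u_9=189/220 ∈ [6/7, 1) → index 10
j=10: u_10=19/20 ∈ [6/7, 1) → index 10

0 2 3 4 5 5 6 8 9 10 10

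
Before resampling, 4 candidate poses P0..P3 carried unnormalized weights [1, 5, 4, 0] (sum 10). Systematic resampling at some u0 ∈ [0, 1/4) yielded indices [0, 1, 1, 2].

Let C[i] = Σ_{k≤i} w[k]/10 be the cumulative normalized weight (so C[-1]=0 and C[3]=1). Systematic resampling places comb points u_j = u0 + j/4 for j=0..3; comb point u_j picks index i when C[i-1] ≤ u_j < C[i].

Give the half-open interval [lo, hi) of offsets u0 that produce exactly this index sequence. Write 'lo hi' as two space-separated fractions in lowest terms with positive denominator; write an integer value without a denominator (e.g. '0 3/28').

0 1/10

C = [1/10, 3/5, 1, 1]
j=0 picked index 0: u0 ∈ [0, 1/10)
j=1 picked index 1: u0 ∈ [-3/20, 7/20)
j=2 picked index 1: u0 ∈ [-2/5, 1/10)
j=3 picked index 2: u0 ∈ [-3/20, 1/4)
intersection: [0, 1/10)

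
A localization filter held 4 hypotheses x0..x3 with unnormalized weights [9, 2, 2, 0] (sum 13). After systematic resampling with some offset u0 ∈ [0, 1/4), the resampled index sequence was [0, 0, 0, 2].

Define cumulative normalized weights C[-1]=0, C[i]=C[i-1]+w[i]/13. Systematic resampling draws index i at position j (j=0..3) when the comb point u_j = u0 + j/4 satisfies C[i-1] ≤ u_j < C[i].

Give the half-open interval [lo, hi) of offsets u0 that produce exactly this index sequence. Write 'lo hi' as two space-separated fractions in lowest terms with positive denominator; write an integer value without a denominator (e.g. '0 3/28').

C = [9/13, 11/13, 1, 1]
j=0 picked index 0: u0 ∈ [0, 9/13)
j=1 picked index 0: u0 ∈ [-1/4, 23/52)
j=2 picked index 0: u0 ∈ [-1/2, 5/26)
j=3 picked index 2: u0 ∈ [5/52, 1/4)
intersection: [5/52, 5/26)

5/52 5/26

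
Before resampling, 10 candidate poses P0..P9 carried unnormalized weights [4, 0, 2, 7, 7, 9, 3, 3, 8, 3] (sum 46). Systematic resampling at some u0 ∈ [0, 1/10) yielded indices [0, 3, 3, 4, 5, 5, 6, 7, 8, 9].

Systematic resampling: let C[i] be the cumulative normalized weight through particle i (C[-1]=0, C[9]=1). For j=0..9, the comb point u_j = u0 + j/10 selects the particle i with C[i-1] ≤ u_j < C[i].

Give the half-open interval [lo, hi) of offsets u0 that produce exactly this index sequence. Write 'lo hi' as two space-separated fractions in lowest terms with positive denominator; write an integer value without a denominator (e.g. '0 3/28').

C = [2/23, 2/23, 3/23, 13/46, 10/23, 29/46, 16/23, 35/46, 43/46, 1]
j=0 picked index 0: u0 ∈ [0, 2/23)
j=1 picked index 3: u0 ∈ [7/230, 21/115)
j=2 picked index 3: u0 ∈ [-8/115, 19/230)
j=3 picked index 4: u0 ∈ [-2/115, 31/230)
j=4 picked index 5: u0 ∈ [4/115, 53/230)
j=5 picked index 5: u0 ∈ [-3/46, 3/23)
j=6 picked index 6: u0 ∈ [7/230, 11/115)
j=7 picked index 7: u0 ∈ [-1/230, 7/115)
j=8 picked index 8: u0 ∈ [-9/230, 31/230)
j=9 picked index 9: u0 ∈ [4/115, 1/10)
intersection: [4/115, 7/115)

4/115 7/115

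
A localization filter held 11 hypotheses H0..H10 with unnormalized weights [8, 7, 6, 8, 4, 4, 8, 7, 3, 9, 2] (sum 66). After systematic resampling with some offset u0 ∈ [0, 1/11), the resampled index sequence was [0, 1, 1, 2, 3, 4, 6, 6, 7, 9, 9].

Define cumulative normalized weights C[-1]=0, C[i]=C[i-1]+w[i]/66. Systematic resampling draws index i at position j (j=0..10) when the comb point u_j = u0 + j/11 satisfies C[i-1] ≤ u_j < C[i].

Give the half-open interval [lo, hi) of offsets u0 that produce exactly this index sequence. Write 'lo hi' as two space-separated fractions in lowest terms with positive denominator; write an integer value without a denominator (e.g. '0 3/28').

C = [4/33, 5/22, 7/22, 29/66, 1/2, 37/66, 15/22, 26/33, 5/6, 32/33, 1]
j=0 picked index 0: u0 ∈ [0, 4/33)
j=1 picked index 1: u0 ∈ [1/33, 3/22)
j=2 picked index 1: u0 ∈ [-2/33, 1/22)
j=3 picked index 2: u0 ∈ [-1/22, 1/22)
j=4 picked index 3: u0 ∈ [-1/22, 5/66)
j=5 picked index 4: u0 ∈ [-1/66, 1/22)
j=6 picked index 6: u0 ∈ [1/66, 3/22)
j=7 picked index 6: u0 ∈ [-5/66, 1/22)
j=8 picked index 7: u0 ∈ [-1/22, 2/33)
j=9 picked index 9: u0 ∈ [1/66, 5/33)
j=10 picked index 9: u0 ∈ [-5/66, 2/33)
intersection: [1/33, 1/22)

1/33 1/22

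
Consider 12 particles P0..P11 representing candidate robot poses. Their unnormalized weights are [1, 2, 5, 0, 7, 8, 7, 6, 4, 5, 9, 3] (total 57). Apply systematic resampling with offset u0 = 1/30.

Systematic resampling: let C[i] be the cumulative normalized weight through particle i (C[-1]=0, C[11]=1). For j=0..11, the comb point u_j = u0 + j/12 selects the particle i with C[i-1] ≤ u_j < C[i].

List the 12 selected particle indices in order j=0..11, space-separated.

C = [1/57, 1/19, 8/57, 8/57, 5/19, 23/57, 10/19, 12/19, 40/57, 15/19, 18/19, 1]
j=0: u_0=1/30 ∈ [1/57, 1/19) → index 1
j=1: u_1=7/60 ∈ [1/19, 8/57) → index 2
j=2: u_2=1/5 ∈ [8/57, 5/19) → index 4
j=3: u_3=17/60 ∈ [5/19, 23/57) → index 5
j=4: u_4=11/30 ∈ [5/19, 23/57) → index 5
j=5: u_5=9/20 ∈ [23/57, 10/19) → index 6
j=6: u_6=8/15 ∈ [10/19, 12/19) → index 7
j=7: u_7=37/60 ∈ [10/19, 12/19) → index 7
j=8: u_8=7/10 ∈ [12/19, 40/57) → index 8
j=9: u_9=47/60 ∈ [40/57, 15/19) → index 9
j=10: u_10=13/15 ∈ [15/19, 18/19) → index 10
j=11: u_11=19/20 ∈ [18/19, 1) → index 11

1 2 4 5 5 6 7 7 8 9 10 11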